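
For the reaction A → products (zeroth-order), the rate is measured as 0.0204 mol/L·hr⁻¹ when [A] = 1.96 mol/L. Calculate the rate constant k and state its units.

0.0204 mol/L·hr⁻¹

Step 1: For a zeroth-order reaction, rate = k (independent of concentration).
Step 2: k = rate = 0.0204 mol/L·hr⁻¹.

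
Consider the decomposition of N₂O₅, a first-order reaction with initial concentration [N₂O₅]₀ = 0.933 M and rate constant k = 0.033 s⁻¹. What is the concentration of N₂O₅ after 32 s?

0.3245 M

Step 1: For a first-order reaction: [N₂O₅] = [N₂O₅]₀ × e^(-kt)
Step 2: [N₂O₅] = 0.933 × e^(-0.033 × 32)
Step 3: [N₂O₅] = 0.933 × e^(-1.056)
Step 4: [N₂O₅] = 0.933 × 0.347844 = 0.3245 M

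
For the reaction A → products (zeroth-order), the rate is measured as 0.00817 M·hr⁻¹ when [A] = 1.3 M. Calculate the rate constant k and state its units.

0.00817 M·hr⁻¹

Step 1: For a zeroth-order reaction, rate = k (independent of concentration).
Step 2: k = rate = 0.00817 M·hr⁻¹.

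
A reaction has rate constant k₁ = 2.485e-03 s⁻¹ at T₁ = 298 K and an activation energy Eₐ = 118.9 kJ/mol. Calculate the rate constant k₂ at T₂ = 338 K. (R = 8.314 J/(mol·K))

7.275e-01 s⁻¹

Step 1: Use the two-temperature Arrhenius form: ln(k₂/k₁) = -Eₐ/R × (1/T₂ - 1/T₁)
Step 2: Convert Eₐ to J/mol: 118.9 kJ/mol = 118900 J/mol
Step 3: 1/T₂ - 1/T₁ = 1/338 - 1/298 = -3.971248e-04 K⁻¹
Step 4: ln(k₂/k₁) = -118900/8.314 × -3.971248e-04 = 5.67935
Step 5: k₂ = k₁ × exp(5.67935) = 2.485e-03 × 2.92759e+02 = 7.275e-01 s⁻¹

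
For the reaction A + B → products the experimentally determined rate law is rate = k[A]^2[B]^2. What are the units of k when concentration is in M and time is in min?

M⁻³·min⁻¹

Step 1: Overall order = 2 + 2 = 4.
Step 2: rate has units M·min⁻¹; [A]^2[B]^2 has units M^4.
Step 3: k = rate/([A]^2[B]^2), so units of k = M^(1-4)·min⁻¹ = M⁻³·min⁻¹.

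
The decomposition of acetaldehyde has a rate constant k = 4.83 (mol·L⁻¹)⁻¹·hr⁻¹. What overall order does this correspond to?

second order (2)

Step 1: The units of k for an nth-order reaction are (concentration)^(1-n)·(time)⁻¹.
Step 2: Here k has units (mol·L⁻¹)⁻¹·hr⁻¹, so the concentration exponent is -1.
Step 3: 1 - n = -1 ⇒ n = 2. The reaction is second order.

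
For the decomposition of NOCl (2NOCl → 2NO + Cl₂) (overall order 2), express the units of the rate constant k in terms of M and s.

M⁻¹·s⁻¹

Step 1: For overall order n, rate = k × (concentration)^n.
Step 2: Rate has units M·s⁻¹; concentration term has units M^2.
Step 3: k = rate / (concentration)^n, so units of k = M^(1-2)·s⁻¹ = M⁻¹·s⁻¹.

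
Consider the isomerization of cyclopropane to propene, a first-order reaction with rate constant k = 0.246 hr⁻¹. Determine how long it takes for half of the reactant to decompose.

2.818 hr

Step 1: For a first-order reaction, t₁/₂ = ln(2)/k
Step 2: t₁/₂ = ln(2)/0.246
Step 3: t₁/₂ = 0.6931/0.246 = 2.818 hr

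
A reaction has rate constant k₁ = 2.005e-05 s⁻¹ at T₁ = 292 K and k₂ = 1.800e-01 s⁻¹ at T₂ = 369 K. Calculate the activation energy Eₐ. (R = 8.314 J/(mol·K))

105.9 kJ/mol

Step 1: Use the two-temperature Arrhenius form: ln(k₂/k₁) = -Eₐ/R × (1/T₂ - 1/T₁)
Step 2: ln(k₂/k₁) = ln(1.800e-01/2.005e-05) = ln(8977.56) = 9.10248
Step 3: 1/T₂ - 1/T₁ = 1/369 - 1/292 = -7.146304e-04 K⁻¹
Step 4: Eₐ = -R × ln(k₂/k₁) / (1/T₂ - 1/T₁) = -8.314 × 9.10248 / -7.146304e-04
Step 5: Eₐ = 1.0590e+05 J/mol = 105.9 kJ/mol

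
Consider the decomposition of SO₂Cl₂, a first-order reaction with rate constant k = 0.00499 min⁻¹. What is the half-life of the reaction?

138.9 min

Step 1: For a first-order reaction, t₁/₂ = ln(2)/k
Step 2: t₁/₂ = ln(2)/0.00499
Step 3: t₁/₂ = 0.6931/0.00499 = 138.9 min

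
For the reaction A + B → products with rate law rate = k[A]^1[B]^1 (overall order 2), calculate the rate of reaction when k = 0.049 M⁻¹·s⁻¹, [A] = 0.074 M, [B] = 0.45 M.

0.001632 M/s

Step 1: The rate law is rate = k[A]^1[B]^1, overall order = 1+1 = 2
Step 2: Substitute values: rate = 0.049 × (0.074)^1 × (0.45)^1
Step 3: rate = 0.049 × 0.074 × 0.45 = 0.0016317 M/s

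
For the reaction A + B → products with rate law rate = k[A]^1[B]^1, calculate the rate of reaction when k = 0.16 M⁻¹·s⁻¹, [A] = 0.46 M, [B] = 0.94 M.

0.06918 M/s

Step 1: The rate law is rate = k[A]^1[B]^1
Step 2: Substitute: rate = 0.16 × (0.46)^1 × (0.94)^1
Step 3: rate = 0.16 × 0.46 × 0.94 = 0.069184 M/s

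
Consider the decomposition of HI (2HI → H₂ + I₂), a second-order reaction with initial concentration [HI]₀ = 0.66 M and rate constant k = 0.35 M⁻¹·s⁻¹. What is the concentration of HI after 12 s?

0.175 M

Step 1: For a second-order reaction: 1/[HI] = 1/[HI]₀ + kt
Step 2: 1/[HI] = 1/0.66 + 0.35 × 12
Step 3: 1/[HI] = 1.515 + 4.2 = 5.715
Step 4: [HI] = 1/5.715 = 0.175 M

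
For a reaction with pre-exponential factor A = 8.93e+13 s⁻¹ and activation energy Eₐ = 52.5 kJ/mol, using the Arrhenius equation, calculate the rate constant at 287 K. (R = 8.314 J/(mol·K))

2.49e+04 s⁻¹

Step 1: Use the Arrhenius equation: k = A × exp(-Eₐ/RT)
Step 2: Convert Eₐ to J/mol: 52.5 kJ/mol = 52500 J/mol
Step 3: Calculate the exponent: -Eₐ/(RT) = -52500/(8.314 × 287) = -22.00226
Step 4: k = 8.93e+13 × exp(-22.00226)
Step 5: k = 8.93e+13 × 2.78317e-10 = 2.4854e+04 s⁻¹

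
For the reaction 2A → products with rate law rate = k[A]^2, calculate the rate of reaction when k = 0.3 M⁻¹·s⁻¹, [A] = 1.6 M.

0.768 M/s

Step 1: Identify the rate law: rate = k[A]^2
Step 2: Substitute values: rate = 0.3 × (1.6)^2
Step 3: Calculate: rate = 0.3 × 2.56 = 0.768 M/s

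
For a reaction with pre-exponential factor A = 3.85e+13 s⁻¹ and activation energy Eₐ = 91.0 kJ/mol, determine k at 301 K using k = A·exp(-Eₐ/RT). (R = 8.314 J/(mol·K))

6.21e-03 s⁻¹

Step 1: Use the Arrhenius equation: k = A × exp(-Eₐ/RT)
Step 2: Convert Eₐ to J/mol: 91.0 kJ/mol = 91000 J/mol
Step 3: Calculate the exponent: -Eₐ/(RT) = -91000/(8.314 × 301) = -36.36343
Step 4: k = 3.85e+13 × exp(-36.36343)
Step 5: k = 3.85e+13 × 1.61273e-16 = 6.2090e-03 s⁻¹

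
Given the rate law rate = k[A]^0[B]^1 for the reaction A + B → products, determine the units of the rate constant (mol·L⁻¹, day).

day⁻¹

Step 1: Overall order = 0 + 1 = 1.
Step 2: rate has units mol·L⁻¹·day⁻¹; [A]^0[B]^1 has units (mol·L⁻¹)^1.
Step 3: k = rate/([A]^0[B]^1), so units of k = (mol·L⁻¹)^(1-1)·day⁻¹ = day⁻¹.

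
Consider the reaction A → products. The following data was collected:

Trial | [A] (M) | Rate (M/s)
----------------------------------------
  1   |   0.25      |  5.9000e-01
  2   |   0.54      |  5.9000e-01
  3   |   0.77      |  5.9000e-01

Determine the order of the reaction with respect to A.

zeroth order (0)

Step 1: Compare trials - when concentration changes, rate stays constant.
Step 2: rate₂/rate₁ = 5.9000e-01/5.9000e-01 = 1
Step 3: [A]₂/[A]₁ = 0.54/0.25 = 2.16
Step 4: Since rate ratio ≈ (conc ratio)^0, the reaction is zeroth order.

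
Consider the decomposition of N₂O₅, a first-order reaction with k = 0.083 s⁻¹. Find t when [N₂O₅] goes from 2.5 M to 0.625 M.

16.7 s

Step 1: For first-order: t = ln([N₂O₅]₀/[N₂O₅])/k
Step 2: t = ln(2.5/0.625)/0.083
Step 3: t = ln(4)/0.083
Step 4: t = 1.386/0.083 = 16.7 s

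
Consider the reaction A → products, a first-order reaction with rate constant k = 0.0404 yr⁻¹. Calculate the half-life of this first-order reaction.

17.16 yr

Step 1: For a first-order reaction, t₁/₂ = ln(2)/k
Step 2: t₁/₂ = ln(2)/0.0404
Step 3: t₁/₂ = 0.6931/0.0404 = 17.16 yr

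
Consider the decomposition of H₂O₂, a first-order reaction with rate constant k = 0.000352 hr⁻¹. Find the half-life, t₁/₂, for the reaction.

1969 hr

Step 1: For a first-order reaction, t₁/₂ = ln(2)/k
Step 2: t₁/₂ = ln(2)/0.000352
Step 3: t₁/₂ = 0.6931/0.000352 = 1969 hr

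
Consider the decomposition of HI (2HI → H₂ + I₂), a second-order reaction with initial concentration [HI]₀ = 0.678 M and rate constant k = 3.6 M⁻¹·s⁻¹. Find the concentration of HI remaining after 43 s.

0.006399 M

Step 1: For a second-order reaction: 1/[HI] = 1/[HI]₀ + kt
Step 2: 1/[HI] = 1/0.678 + 3.6 × 43
Step 3: 1/[HI] = 1.475 + 154.8 = 156.3
Step 4: [HI] = 1/156.3 = 0.006399 M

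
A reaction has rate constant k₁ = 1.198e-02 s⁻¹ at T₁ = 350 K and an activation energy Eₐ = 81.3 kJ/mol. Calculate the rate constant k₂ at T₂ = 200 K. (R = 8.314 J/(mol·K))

9.508e-12 s⁻¹

Step 1: Use the two-temperature Arrhenius form: ln(k₂/k₁) = -Eₐ/R × (1/T₂ - 1/T₁)
Step 2: Convert Eₐ to J/mol: 81.3 kJ/mol = 81300 J/mol
Step 3: 1/T₂ - 1/T₁ = 1/200 - 1/350 = 2.142857e-03 K⁻¹
Step 4: ln(k₂/k₁) = -81300/8.314 × 2.142857e-03 = -20.95433
Step 5: k₂ = k₁ × exp(-20.95433) = 1.198e-02 × 7.93689e-10 = 9.508e-12 s⁻¹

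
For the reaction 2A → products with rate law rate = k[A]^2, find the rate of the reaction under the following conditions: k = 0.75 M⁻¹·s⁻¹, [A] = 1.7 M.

2.167 M/s

Step 1: Identify the rate law: rate = k[A]^2
Step 2: Substitute values: rate = 0.75 × (1.7)^2
Step 3: Calculate: rate = 0.75 × 2.89 = 2.1675 M/s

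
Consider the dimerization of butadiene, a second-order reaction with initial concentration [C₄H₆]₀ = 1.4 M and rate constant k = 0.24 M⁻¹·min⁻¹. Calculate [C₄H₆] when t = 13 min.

0.2608 M

Step 1: For a second-order reaction: 1/[C₄H₆] = 1/[C₄H₆]₀ + kt
Step 2: 1/[C₄H₆] = 1/1.4 + 0.24 × 13
Step 3: 1/[C₄H₆] = 0.7143 + 3.12 = 3.834
Step 4: [C₄H₆] = 1/3.834 = 0.2608 M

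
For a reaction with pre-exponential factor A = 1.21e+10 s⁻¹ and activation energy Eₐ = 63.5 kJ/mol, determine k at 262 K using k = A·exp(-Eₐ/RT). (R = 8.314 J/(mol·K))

2.64e-03 s⁻¹

Step 1: Use the Arrhenius equation: k = A × exp(-Eₐ/RT)
Step 2: Convert Eₐ to J/mol: 63.5 kJ/mol = 63500 J/mol
Step 3: Calculate the exponent: -Eₐ/(RT) = -63500/(8.314 × 262) = -29.15160
Step 4: k = 1.21e+10 × exp(-29.15160)
Step 5: k = 1.21e+10 × 2.18585e-13 = 2.6449e-03 s⁻¹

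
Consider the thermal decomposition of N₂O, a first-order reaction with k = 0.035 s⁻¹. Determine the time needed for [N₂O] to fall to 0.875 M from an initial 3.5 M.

39.61 s

Step 1: For first-order: t = ln([N₂O]₀/[N₂O])/k
Step 2: t = ln(3.5/0.875)/0.035
Step 3: t = ln(4)/0.035
Step 4: t = 1.386/0.035 = 39.61 s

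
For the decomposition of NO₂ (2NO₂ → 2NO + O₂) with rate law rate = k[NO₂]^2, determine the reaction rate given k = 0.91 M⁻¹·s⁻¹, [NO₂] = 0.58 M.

0.3061 M/s

Step 1: Identify the rate law: rate = k[NO₂]^2
Step 2: Substitute values: rate = 0.91 × (0.58)^2
Step 3: Calculate: rate = 0.91 × 0.3364 = 0.306124 M/s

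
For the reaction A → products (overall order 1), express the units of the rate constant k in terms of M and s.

s⁻¹

Step 1: For overall order n, rate = k × (concentration)^n.
Step 2: Rate has units M·s⁻¹; concentration term has units M^1.
Step 3: k = rate / (concentration)^n, so units of k = M^(1-1)·s⁻¹ = s⁻¹.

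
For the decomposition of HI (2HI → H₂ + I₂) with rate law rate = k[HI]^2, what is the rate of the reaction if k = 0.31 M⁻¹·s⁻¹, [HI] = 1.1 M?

0.3751 M/s

Step 1: Identify the rate law: rate = k[HI]^2
Step 2: Substitute values: rate = 0.31 × (1.1)^2
Step 3: Calculate: rate = 0.31 × 1.21 = 0.3751 M/s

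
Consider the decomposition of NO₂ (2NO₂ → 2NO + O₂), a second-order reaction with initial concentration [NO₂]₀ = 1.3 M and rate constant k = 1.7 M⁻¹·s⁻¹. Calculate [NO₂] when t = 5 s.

0.1079 M

Step 1: For a second-order reaction: 1/[NO₂] = 1/[NO₂]₀ + kt
Step 2: 1/[NO₂] = 1/1.3 + 1.7 × 5
Step 3: 1/[NO₂] = 0.7692 + 8.5 = 9.269
Step 4: [NO₂] = 1/9.269 = 0.1079 M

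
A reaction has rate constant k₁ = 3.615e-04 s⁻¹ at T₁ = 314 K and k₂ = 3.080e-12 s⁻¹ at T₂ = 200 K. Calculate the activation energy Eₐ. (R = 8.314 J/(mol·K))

85.1 kJ/mol

Step 1: Use the two-temperature Arrhenius form: ln(k₂/k₁) = -Eₐ/R × (1/T₂ - 1/T₁)
Step 2: ln(k₂/k₁) = ln(3.080e-12/3.615e-04) = ln(8.52006e-09) = -18.5808
Step 3: 1/T₂ - 1/T₁ = 1/200 - 1/314 = 1.815287e-03 K⁻¹
Step 4: Eₐ = -R × ln(k₂/k₁) / (1/T₂ - 1/T₁) = -8.314 × -18.5808 / 1.815287e-03
Step 5: Eₐ = 8.5100e+04 J/mol = 85.1 kJ/mol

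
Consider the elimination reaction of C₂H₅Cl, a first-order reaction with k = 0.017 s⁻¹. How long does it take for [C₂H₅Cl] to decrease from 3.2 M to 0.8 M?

81.55 s

Step 1: For first-order: t = ln([C₂H₅Cl]₀/[C₂H₅Cl])/k
Step 2: t = ln(3.2/0.8)/0.017
Step 3: t = ln(4)/0.017
Step 4: t = 1.386/0.017 = 81.55 s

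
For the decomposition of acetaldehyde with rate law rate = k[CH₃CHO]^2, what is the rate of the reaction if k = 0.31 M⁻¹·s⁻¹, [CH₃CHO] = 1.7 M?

0.8959 M/s

Step 1: Identify the rate law: rate = k[CH₃CHO]^2
Step 2: Substitute values: rate = 0.31 × (1.7)^2
Step 3: Calculate: rate = 0.31 × 2.89 = 0.8959 M/s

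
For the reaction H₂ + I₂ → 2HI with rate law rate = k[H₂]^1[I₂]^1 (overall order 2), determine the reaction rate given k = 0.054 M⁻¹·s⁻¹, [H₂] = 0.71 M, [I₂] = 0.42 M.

0.0161 M/s

Step 1: The rate law is rate = k[H₂]^1[I₂]^1, overall order = 1+1 = 2
Step 2: Substitute values: rate = 0.054 × (0.71)^1 × (0.42)^1
Step 3: rate = 0.054 × 0.71 × 0.42 = 0.0161028 M/s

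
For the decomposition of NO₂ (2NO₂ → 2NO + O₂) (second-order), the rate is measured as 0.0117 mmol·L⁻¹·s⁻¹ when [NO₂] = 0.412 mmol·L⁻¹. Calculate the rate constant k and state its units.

0.06893 (mmol·L⁻¹)⁻¹·s⁻¹

Step 1: rate = k[NO₂]^2, so k = rate / [NO₂]^2.
Step 2: k = 0.0117 / (0.412)^2 = 0.0117 / 0.1697.
Step 3: k = 0.06893 (mmol·L⁻¹)⁻¹·s⁻¹.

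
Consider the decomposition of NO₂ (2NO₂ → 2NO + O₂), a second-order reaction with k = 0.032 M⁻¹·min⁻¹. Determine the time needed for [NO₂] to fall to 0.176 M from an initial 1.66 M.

158.7 min

Step 1: For second-order: t = (1/[NO₂] - 1/[NO₂]₀)/k
Step 2: t = (1/0.176 - 1/1.66)/0.032
Step 3: t = (5.682 - 0.6024)/0.032
Step 4: t = 5.079/0.032 = 158.7 min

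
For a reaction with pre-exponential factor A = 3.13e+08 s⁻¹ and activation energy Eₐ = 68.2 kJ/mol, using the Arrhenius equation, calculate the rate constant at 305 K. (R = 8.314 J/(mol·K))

6.53e-04 s⁻¹

Step 1: Use the Arrhenius equation: k = A × exp(-Eₐ/RT)
Step 2: Convert Eₐ to J/mol: 68.2 kJ/mol = 68200 J/mol
Step 3: Calculate the exponent: -Eₐ/(RT) = -68200/(8.314 × 305) = -26.89518
Step 4: k = 3.13e+08 × exp(-26.89518)
Step 5: k = 3.13e+08 × 2.08724e-12 = 6.5331e-04 s⁻¹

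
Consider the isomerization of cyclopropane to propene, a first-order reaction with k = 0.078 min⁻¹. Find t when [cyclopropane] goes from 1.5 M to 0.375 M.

17.77 min

Step 1: For first-order: t = ln([cyclopropane]₀/[cyclopropane])/k
Step 2: t = ln(1.5/0.375)/0.078
Step 3: t = ln(4)/0.078
Step 4: t = 1.386/0.078 = 17.77 min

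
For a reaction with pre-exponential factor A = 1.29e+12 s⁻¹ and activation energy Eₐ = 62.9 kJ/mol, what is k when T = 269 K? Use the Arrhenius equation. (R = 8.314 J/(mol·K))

7.87e-01 s⁻¹

Step 1: Use the Arrhenius equation: k = A × exp(-Eₐ/RT)
Step 2: Convert Eₐ to J/mol: 62.9 kJ/mol = 62900 J/mol
Step 3: Calculate the exponent: -Eₐ/(RT) = -62900/(8.314 × 269) = -28.12473
Step 4: k = 1.29e+12 × exp(-28.12473)
Step 5: k = 1.29e+12 × 6.10358e-13 = 7.8736e-01 s⁻¹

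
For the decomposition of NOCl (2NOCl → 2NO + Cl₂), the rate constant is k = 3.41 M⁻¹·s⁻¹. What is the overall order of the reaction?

second order (2)

Step 1: The units of k for an nth-order reaction are (concentration)^(1-n)·(time)⁻¹.
Step 2: Here k has units M⁻¹·s⁻¹, so the concentration exponent is -1.
Step 3: 1 - n = -1 ⇒ n = 2. The reaction is second order.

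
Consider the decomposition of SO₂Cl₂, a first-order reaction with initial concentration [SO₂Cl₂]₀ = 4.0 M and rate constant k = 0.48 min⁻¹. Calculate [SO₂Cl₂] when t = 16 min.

0.001848 M

Step 1: For a first-order reaction: [SO₂Cl₂] = [SO₂Cl₂]₀ × e^(-kt)
Step 2: [SO₂Cl₂] = 4.0 × e^(-0.48 × 16)
Step 3: [SO₂Cl₂] = 4.0 × e^(-7.68)
Step 4: [SO₂Cl₂] = 4.0 × 0.000461975 = 0.001848 M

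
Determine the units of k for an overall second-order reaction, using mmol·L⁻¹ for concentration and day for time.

(mmol·L⁻¹)⁻¹·day⁻¹

Step 1: For overall order n, rate = k × (concentration)^n.
Step 2: Rate has units mmol·L⁻¹·day⁻¹; concentration term has units (mmol·L⁻¹)^2.
Step 3: k = rate / (concentration)^n, so units of k = (mmol·L⁻¹)^(1-2)·day⁻¹ = (mmol·L⁻¹)⁻¹·day⁻¹.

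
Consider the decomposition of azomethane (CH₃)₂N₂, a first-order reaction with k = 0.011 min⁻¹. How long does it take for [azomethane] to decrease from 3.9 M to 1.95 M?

63.01 min

Step 1: For first-order: t = ln([azomethane]₀/[azomethane])/k
Step 2: t = ln(3.9/1.95)/0.011
Step 3: t = ln(2)/0.011
Step 4: t = 0.6931/0.011 = 63.01 min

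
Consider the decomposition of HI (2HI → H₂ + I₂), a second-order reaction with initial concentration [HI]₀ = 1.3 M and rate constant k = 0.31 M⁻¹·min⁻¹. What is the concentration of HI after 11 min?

0.2393 M

Step 1: For a second-order reaction: 1/[HI] = 1/[HI]₀ + kt
Step 2: 1/[HI] = 1/1.3 + 0.31 × 11
Step 3: 1/[HI] = 0.7692 + 3.41 = 4.179
Step 4: [HI] = 1/4.179 = 0.2393 M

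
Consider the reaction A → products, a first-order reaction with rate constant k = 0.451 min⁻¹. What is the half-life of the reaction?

1.537 min

Step 1: For a first-order reaction, t₁/₂ = ln(2)/k
Step 2: t₁/₂ = ln(2)/0.451
Step 3: t₁/₂ = 0.6931/0.451 = 1.537 min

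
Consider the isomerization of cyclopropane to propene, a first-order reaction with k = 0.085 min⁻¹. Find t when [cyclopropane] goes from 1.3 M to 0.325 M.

16.31 min

Step 1: For first-order: t = ln([cyclopropane]₀/[cyclopropane])/k
Step 2: t = ln(1.3/0.325)/0.085
Step 3: t = ln(4)/0.085
Step 4: t = 1.386/0.085 = 16.31 min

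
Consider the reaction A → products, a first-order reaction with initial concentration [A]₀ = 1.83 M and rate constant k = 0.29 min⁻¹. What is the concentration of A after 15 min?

0.02362 M

Step 1: For a first-order reaction: [A] = [A]₀ × e^(-kt)
Step 2: [A] = 1.83 × e^(-0.29 × 15)
Step 3: [A] = 1.83 × e^(-4.35)
Step 4: [A] = 1.83 × 0.0129068 = 0.02362 M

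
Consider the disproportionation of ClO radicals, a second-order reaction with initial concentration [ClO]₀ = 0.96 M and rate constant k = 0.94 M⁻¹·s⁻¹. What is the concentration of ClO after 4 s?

0.2083 M

Step 1: For a second-order reaction: 1/[ClO] = 1/[ClO]₀ + kt
Step 2: 1/[ClO] = 1/0.96 + 0.94 × 4
Step 3: 1/[ClO] = 1.042 + 3.76 = 4.802
Step 4: [ClO] = 1/4.802 = 0.2083 M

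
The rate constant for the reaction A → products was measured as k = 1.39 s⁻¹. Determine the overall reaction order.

first order (1)

Step 1: The units of k for an nth-order reaction are (concentration)^(1-n)·(time)⁻¹.
Step 2: Here k has units s⁻¹, so the concentration exponent is 0.
Step 3: 1 - n = 0 ⇒ n = 1. The reaction is first order.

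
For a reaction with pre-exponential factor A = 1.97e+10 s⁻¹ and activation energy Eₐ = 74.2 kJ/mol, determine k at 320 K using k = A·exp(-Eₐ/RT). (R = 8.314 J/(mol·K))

1.52e-02 s⁻¹

Step 1: Use the Arrhenius equation: k = A × exp(-Eₐ/RT)
Step 2: Convert Eₐ to J/mol: 74.2 kJ/mol = 74200 J/mol
Step 3: Calculate the exponent: -Eₐ/(RT) = -74200/(8.314 × 320) = -27.88970
Step 4: k = 1.97e+10 × exp(-27.88970)
Step 5: k = 1.97e+10 × 7.72071e-13 = 1.5210e-02 s⁻¹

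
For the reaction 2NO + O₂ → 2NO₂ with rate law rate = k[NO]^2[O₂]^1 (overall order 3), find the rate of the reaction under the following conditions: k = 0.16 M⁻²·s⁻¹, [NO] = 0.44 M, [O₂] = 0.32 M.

0.009912 M/s

Step 1: The rate law is rate = k[NO]^2[O₂]^1, overall order = 2+1 = 3
Step 2: Substitute values: rate = 0.16 × (0.44)^2 × (0.32)^1
Step 3: rate = 0.16 × 0.1936 × 0.32 = 0.00991232 M/s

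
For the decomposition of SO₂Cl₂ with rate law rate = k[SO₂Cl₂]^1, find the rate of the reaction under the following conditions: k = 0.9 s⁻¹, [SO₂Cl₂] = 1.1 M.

0.99 M/s

Step 1: Identify the rate law: rate = k[SO₂Cl₂]^1
Step 2: Substitute values: rate = 0.9 × (1.1)^1
Step 3: Calculate: rate = 0.9 × 1.1 = 0.99 M/s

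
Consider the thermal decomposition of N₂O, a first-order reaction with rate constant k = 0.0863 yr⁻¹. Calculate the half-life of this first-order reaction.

8.032 yr

Step 1: For a first-order reaction, t₁/₂ = ln(2)/k
Step 2: t₁/₂ = ln(2)/0.0863
Step 3: t₁/₂ = 0.6931/0.0863 = 8.032 yr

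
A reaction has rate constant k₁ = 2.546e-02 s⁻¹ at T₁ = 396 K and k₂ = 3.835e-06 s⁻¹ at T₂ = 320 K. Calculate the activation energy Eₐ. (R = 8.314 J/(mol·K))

122.0 kJ/mol

Step 1: Use the two-temperature Arrhenius form: ln(k₂/k₁) = -Eₐ/R × (1/T₂ - 1/T₁)
Step 2: ln(k₂/k₁) = ln(3.835e-06/2.546e-02) = ln(0.000150628) = -8.80069
Step 3: 1/T₂ - 1/T₁ = 1/320 - 1/396 = 5.997475e-04 K⁻¹
Step 4: Eₐ = -R × ln(k₂/k₁) / (1/T₂ - 1/T₁) = -8.314 × -8.80069 / 5.997475e-04
Step 5: Eₐ = 1.2200e+05 J/mol = 122.0 kJ/mol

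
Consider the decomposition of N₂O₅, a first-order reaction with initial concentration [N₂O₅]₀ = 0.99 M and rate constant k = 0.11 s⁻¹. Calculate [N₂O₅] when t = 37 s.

0.01691 M

Step 1: For a first-order reaction: [N₂O₅] = [N₂O₅]₀ × e^(-kt)
Step 2: [N₂O₅] = 0.99 × e^(-0.11 × 37)
Step 3: [N₂O₅] = 0.99 × e^(-4.07)
Step 4: [N₂O₅] = 0.99 × 0.0170774 = 0.01691 M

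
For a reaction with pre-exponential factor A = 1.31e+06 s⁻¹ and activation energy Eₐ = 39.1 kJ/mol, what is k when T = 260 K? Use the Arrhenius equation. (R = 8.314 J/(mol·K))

1.83e-02 s⁻¹

Step 1: Use the Arrhenius equation: k = A × exp(-Eₐ/RT)
Step 2: Convert Eₐ to J/mol: 39.1 kJ/mol = 39100 J/mol
Step 3: Calculate the exponent: -Eₐ/(RT) = -39100/(8.314 × 260) = -18.08812
Step 4: k = 1.31e+06 × exp(-18.08812)
Step 5: k = 1.31e+06 × 1.39453e-08 = 1.8268e-02 s⁻¹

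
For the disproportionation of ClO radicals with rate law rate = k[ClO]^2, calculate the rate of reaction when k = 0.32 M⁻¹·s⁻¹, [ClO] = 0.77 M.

0.1897 M/s

Step 1: Identify the rate law: rate = k[ClO]^2
Step 2: Substitute values: rate = 0.32 × (0.77)^2
Step 3: Calculate: rate = 0.32 × 0.5929 = 0.189728 M/s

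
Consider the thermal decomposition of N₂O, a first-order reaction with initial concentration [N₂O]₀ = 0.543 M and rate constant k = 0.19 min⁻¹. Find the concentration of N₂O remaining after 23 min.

0.00687 M

Step 1: For a first-order reaction: [N₂O] = [N₂O]₀ × e^(-kt)
Step 2: [N₂O] = 0.543 × e^(-0.19 × 23)
Step 3: [N₂O] = 0.543 × e^(-4.37)
Step 4: [N₂O] = 0.543 × 0.0126512 = 0.00687 M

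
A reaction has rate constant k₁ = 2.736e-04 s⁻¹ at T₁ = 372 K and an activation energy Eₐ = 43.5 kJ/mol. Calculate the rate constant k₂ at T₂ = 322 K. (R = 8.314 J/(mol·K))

3.080e-05 s⁻¹

Step 1: Use the two-temperature Arrhenius form: ln(k₂/k₁) = -Eₐ/R × (1/T₂ - 1/T₁)
Step 2: Convert Eₐ to J/mol: 43.5 kJ/mol = 43500 J/mol
Step 3: 1/T₂ - 1/T₁ = 1/322 - 1/372 = 4.174180e-04 K⁻¹
Step 4: ln(k₂/k₁) = -43500/8.314 × 4.174180e-04 = -2.18399
Step 5: k₂ = k₁ × exp(-2.18399) = 2.736e-04 × 1.12591e-01 = 3.080e-05 s⁻¹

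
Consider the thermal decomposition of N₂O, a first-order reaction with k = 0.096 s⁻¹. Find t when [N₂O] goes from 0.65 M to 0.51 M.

2.527 s

Step 1: For first-order: t = ln([N₂O]₀/[N₂O])/k
Step 2: t = ln(0.65/0.51)/0.096
Step 3: t = ln(1.275)/0.096
Step 4: t = 0.2426/0.096 = 2.527 s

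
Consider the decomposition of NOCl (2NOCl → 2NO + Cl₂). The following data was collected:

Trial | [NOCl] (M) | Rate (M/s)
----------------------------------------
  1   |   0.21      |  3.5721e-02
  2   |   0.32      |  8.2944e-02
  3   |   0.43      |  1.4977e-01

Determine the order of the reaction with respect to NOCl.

second order (2)

Step 1: Compare trials to find order n where rate₂/rate₁ = ([NOCl]₂/[NOCl]₁)^n
Step 2: rate₂/rate₁ = 8.2944e-02/3.5721e-02 = 2.322
Step 3: [NOCl]₂/[NOCl]₁ = 0.32/0.21 = 1.524
Step 4: n = ln(2.322)/ln(1.524) = 2.00 ≈ 2
Step 5: The reaction is second order in NOCl.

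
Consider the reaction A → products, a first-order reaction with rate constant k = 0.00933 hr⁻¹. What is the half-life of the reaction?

74.29 hr

Step 1: For a first-order reaction, t₁/₂ = ln(2)/k
Step 2: t₁/₂ = ln(2)/0.00933
Step 3: t₁/₂ = 0.6931/0.00933 = 74.29 hr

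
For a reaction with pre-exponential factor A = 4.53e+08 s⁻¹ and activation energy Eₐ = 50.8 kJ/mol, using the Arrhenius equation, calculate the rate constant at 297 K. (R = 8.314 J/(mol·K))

5.26e-01 s⁻¹

Step 1: Use the Arrhenius equation: k = A × exp(-Eₐ/RT)
Step 2: Convert Eₐ to J/mol: 50.8 kJ/mol = 50800 J/mol
Step 3: Calculate the exponent: -Eₐ/(RT) = -50800/(8.314 × 297) = -20.57298
Step 4: k = 4.53e+08 × exp(-20.57298)
Step 5: k = 4.53e+08 × 1.16217e-09 = 5.2646e-01 s⁻¹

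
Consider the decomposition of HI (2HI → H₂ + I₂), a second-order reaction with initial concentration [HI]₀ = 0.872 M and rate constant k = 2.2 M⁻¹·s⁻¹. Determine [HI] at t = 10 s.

0.0432 M

Step 1: For a second-order reaction: 1/[HI] = 1/[HI]₀ + kt
Step 2: 1/[HI] = 1/0.872 + 2.2 × 10
Step 3: 1/[HI] = 1.147 + 22 = 23.15
Step 4: [HI] = 1/23.15 = 0.0432 M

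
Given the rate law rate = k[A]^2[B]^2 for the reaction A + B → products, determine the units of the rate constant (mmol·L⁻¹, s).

(mmol·L⁻¹)⁻³·s⁻¹

Step 1: Overall order = 2 + 2 = 4.
Step 2: rate has units mmol·L⁻¹·s⁻¹; [A]^2[B]^2 has units (mmol·L⁻¹)^4.
Step 3: k = rate/([A]^2[B]^2), so units of k = (mmol·L⁻¹)^(1-4)·s⁻¹ = (mmol·L⁻¹)⁻³·s⁻¹.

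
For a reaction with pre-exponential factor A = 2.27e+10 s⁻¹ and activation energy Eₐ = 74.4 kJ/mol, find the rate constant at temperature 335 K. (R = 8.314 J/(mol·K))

5.69e-02 s⁻¹

Step 1: Use the Arrhenius equation: k = A × exp(-Eₐ/RT)
Step 2: Convert Eₐ to J/mol: 74.4 kJ/mol = 74400 J/mol
Step 3: Calculate the exponent: -Eₐ/(RT) = -74400/(8.314 × 335) = -26.71272
Step 4: k = 2.27e+10 × exp(-26.71272)
Step 5: k = 2.27e+10 × 2.50503e-12 = 5.6864e-02 s⁻¹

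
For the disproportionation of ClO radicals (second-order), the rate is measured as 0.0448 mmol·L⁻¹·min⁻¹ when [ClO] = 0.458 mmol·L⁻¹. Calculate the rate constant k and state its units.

0.2136 (mmol·L⁻¹)⁻¹·min⁻¹

Step 1: rate = k[ClO]^2, so k = rate / [ClO]^2.
Step 2: k = 0.0448 / (0.458)^2 = 0.0448 / 0.2098.
Step 3: k = 0.2136 (mmol·L⁻¹)⁻¹·min⁻¹.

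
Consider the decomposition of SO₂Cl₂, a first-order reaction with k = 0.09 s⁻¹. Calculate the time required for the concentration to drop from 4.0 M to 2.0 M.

7.702 s

Step 1: For first-order: t = ln([SO₂Cl₂]₀/[SO₂Cl₂])/k
Step 2: t = ln(4.0/2.0)/0.09
Step 3: t = ln(2)/0.09
Step 4: t = 0.6931/0.09 = 7.702 s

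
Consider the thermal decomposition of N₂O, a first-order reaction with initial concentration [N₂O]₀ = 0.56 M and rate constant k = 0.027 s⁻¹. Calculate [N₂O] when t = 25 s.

0.2851 M

Step 1: For a first-order reaction: [N₂O] = [N₂O]₀ × e^(-kt)
Step 2: [N₂O] = 0.56 × e^(-0.027 × 25)
Step 3: [N₂O] = 0.56 × e^(-0.675)
Step 4: [N₂O] = 0.56 × 0.509156 = 0.2851 M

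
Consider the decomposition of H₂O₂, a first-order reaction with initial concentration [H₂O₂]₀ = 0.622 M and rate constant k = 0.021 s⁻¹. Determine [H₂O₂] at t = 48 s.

0.227 M

Step 1: For a first-order reaction: [H₂O₂] = [H₂O₂]₀ × e^(-kt)
Step 2: [H₂O₂] = 0.622 × e^(-0.021 × 48)
Step 3: [H₂O₂] = 0.622 × e^(-1.008)
Step 4: [H₂O₂] = 0.622 × 0.364948 = 0.227 M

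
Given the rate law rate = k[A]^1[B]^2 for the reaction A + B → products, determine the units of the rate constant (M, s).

M⁻²·s⁻¹

Step 1: Overall order = 1 + 2 = 3.
Step 2: rate has units M·s⁻¹; [A]^1[B]^2 has units M^3.
Step 3: k = rate/([A]^1[B]^2), so units of k = M^(1-3)·s⁻¹ = M⁻²·s⁻¹.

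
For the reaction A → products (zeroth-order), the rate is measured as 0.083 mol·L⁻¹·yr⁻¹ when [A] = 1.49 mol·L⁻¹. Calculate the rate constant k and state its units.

0.083 mol·L⁻¹·yr⁻¹

Step 1: For a zeroth-order reaction, rate = k (independent of concentration).
Step 2: k = rate = 0.083 mol·L⁻¹·yr⁻¹.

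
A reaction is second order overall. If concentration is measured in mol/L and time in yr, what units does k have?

(mol/L)⁻¹·yr⁻¹

Step 1: For overall order n, rate = k × (concentration)^n.
Step 2: Rate has units mol/L·yr⁻¹; concentration term has units (mol/L)^2.
Step 3: k = rate / (concentration)^n, so units of k = (mol/L)^(1-2)·yr⁻¹ = (mol/L)⁻¹·yr⁻¹.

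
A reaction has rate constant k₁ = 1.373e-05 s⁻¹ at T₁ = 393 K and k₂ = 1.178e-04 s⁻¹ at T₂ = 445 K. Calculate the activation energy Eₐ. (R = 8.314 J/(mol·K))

60.1 kJ/mol

Step 1: Use the two-temperature Arrhenius form: ln(k₂/k₁) = -Eₐ/R × (1/T₂ - 1/T₁)
Step 2: ln(k₂/k₁) = ln(1.178e-04/1.373e-05) = ln(8.57975) = 2.14941
Step 3: 1/T₂ - 1/T₁ = 1/445 - 1/393 = -2.973383e-04 K⁻¹
Step 4: Eₐ = -R × ln(k₂/k₁) / (1/T₂ - 1/T₁) = -8.314 × 2.14941 / -2.973383e-04
Step 5: Eₐ = 6.0100e+04 J/mol = 60.1 kJ/mol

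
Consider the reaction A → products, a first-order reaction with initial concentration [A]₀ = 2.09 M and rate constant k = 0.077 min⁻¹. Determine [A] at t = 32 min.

0.1778 M

Step 1: For a first-order reaction: [A] = [A]₀ × e^(-kt)
Step 2: [A] = 2.09 × e^(-0.077 × 32)
Step 3: [A] = 2.09 × e^(-2.464)
Step 4: [A] = 2.09 × 0.0850939 = 0.1778 M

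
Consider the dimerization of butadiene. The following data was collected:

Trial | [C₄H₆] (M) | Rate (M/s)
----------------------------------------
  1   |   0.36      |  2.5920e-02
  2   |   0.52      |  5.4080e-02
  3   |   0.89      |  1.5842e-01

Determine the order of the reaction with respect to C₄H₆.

second order (2)

Step 1: Compare trials to find order n where rate₂/rate₁ = ([C₄H₆]₂/[C₄H₆]₁)^n
Step 2: rate₂/rate₁ = 5.4080e-02/2.5920e-02 = 2.086
Step 3: [C₄H₆]₂/[C₄H₆]₁ = 0.52/0.36 = 1.444
Step 4: n = ln(2.086)/ln(1.444) = 2.00 ≈ 2
Step 5: The reaction is second order in C₄H₆.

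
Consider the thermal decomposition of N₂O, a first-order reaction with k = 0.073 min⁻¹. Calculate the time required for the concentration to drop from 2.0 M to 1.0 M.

9.495 min

Step 1: For first-order: t = ln([N₂O]₀/[N₂O])/k
Step 2: t = ln(2.0/1.0)/0.073
Step 3: t = ln(2)/0.073
Step 4: t = 0.6931/0.073 = 9.495 min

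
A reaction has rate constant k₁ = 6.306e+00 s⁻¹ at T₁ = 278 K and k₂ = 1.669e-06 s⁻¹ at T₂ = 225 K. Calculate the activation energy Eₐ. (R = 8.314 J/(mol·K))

148.6 kJ/mol

Step 1: Use the two-temperature Arrhenius form: ln(k₂/k₁) = -Eₐ/R × (1/T₂ - 1/T₁)
Step 2: ln(k₂/k₁) = ln(1.669e-06/6.306e+00) = ln(2.64669e-07) = -15.1448
Step 3: 1/T₂ - 1/T₁ = 1/225 - 1/278 = 8.473221e-04 K⁻¹
Step 4: Eₐ = -R × ln(k₂/k₁) / (1/T₂ - 1/T₁) = -8.314 × -15.1448 / 8.473221e-04
Step 5: Eₐ = 1.4860e+05 J/mol = 148.6 kJ/mol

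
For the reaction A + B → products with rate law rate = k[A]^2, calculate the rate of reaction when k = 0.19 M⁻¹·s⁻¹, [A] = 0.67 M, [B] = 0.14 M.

0.08529 M/s

Step 1: The rate law is rate = k[A]^2
Step 2: Note that the rate does not depend on [B] (zero order in B).
Step 3: rate = 0.19 × (0.67)^2 = 0.085291 M/s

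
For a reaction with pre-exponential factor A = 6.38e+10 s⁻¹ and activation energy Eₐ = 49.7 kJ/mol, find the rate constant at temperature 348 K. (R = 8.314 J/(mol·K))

2.21e+03 s⁻¹

Step 1: Use the Arrhenius equation: k = A × exp(-Eₐ/RT)
Step 2: Convert Eₐ to J/mol: 49.7 kJ/mol = 49700 J/mol
Step 3: Calculate the exponent: -Eₐ/(RT) = -49700/(8.314 × 348) = -17.17778
Step 4: k = 6.38e+10 × exp(-17.17778)
Step 5: k = 6.38e+10 × 3.46565e-08 = 2.2111e+03 s⁻¹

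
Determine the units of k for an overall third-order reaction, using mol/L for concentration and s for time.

(mol/L)⁻²·s⁻¹

Step 1: For overall order n, rate = k × (concentration)^n.
Step 2: Rate has units mol/L·s⁻¹; concentration term has units (mol/L)^3.
Step 3: k = rate / (concentration)^n, so units of k = (mol/L)^(1-3)·s⁻¹ = (mol/L)⁻²·s⁻¹.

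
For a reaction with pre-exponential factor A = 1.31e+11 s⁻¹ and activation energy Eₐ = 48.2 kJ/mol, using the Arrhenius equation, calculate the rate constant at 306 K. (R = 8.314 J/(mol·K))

7.75e+02 s⁻¹

Step 1: Use the Arrhenius equation: k = A × exp(-Eₐ/RT)
Step 2: Convert Eₐ to J/mol: 48.2 kJ/mol = 48200 J/mol
Step 3: Calculate the exponent: -Eₐ/(RT) = -48200/(8.314 × 306) = -18.94592
Step 4: k = 1.31e+11 × exp(-18.94592)
Step 5: k = 1.31e+11 × 5.91414e-09 = 7.7475e+02 s⁻¹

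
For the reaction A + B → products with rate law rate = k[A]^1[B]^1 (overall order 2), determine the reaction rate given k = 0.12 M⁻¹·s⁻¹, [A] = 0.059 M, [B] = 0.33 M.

0.002336 M/s

Step 1: The rate law is rate = k[A]^1[B]^1, overall order = 1+1 = 2
Step 2: Substitute values: rate = 0.12 × (0.059)^1 × (0.33)^1
Step 3: rate = 0.12 × 0.059 × 0.33 = 0.0023364 M/s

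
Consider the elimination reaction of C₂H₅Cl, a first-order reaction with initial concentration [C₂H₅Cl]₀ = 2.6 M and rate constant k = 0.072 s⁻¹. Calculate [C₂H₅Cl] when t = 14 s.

0.9489 M

Step 1: For a first-order reaction: [C₂H₅Cl] = [C₂H₅Cl]₀ × e^(-kt)
Step 2: [C₂H₅Cl] = 2.6 × e^(-0.072 × 14)
Step 3: [C₂H₅Cl] = 2.6 × e^(-1.008)
Step 4: [C₂H₅Cl] = 2.6 × 0.364948 = 0.9489 M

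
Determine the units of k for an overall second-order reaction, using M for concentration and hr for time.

M⁻¹·hr⁻¹

Step 1: For overall order n, rate = k × (concentration)^n.
Step 2: Rate has units M·hr⁻¹; concentration term has units M^2.
Step 3: k = rate / (concentration)^n, so units of k = M^(1-2)·hr⁻¹ = M⁻¹·hr⁻¹.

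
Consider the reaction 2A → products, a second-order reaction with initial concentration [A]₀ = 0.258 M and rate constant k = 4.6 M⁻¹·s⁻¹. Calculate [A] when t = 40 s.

0.005323 M

Step 1: For a second-order reaction: 1/[A] = 1/[A]₀ + kt
Step 2: 1/[A] = 1/0.258 + 4.6 × 40
Step 3: 1/[A] = 3.876 + 184 = 187.9
Step 4: [A] = 1/187.9 = 0.005323 M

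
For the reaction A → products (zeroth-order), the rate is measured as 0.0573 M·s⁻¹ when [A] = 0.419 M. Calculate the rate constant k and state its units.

0.0573 M·s⁻¹

Step 1: For a zeroth-order reaction, rate = k (independent of concentration).
Step 2: k = rate = 0.0573 M·s⁻¹.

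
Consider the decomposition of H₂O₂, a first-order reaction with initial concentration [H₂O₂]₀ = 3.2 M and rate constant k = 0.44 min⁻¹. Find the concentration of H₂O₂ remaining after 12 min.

0.0163 M

Step 1: For a first-order reaction: [H₂O₂] = [H₂O₂]₀ × e^(-kt)
Step 2: [H₂O₂] = 3.2 × e^(-0.44 × 12)
Step 3: [H₂O₂] = 3.2 × e^(-5.28)
Step 4: [H₂O₂] = 3.2 × 0.00509243 = 0.0163 M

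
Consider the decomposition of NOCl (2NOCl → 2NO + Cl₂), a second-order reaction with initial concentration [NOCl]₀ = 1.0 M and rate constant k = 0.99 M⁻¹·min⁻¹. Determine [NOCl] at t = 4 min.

0.2016 M

Step 1: For a second-order reaction: 1/[NOCl] = 1/[NOCl]₀ + kt
Step 2: 1/[NOCl] = 1/1.0 + 0.99 × 4
Step 3: 1/[NOCl] = 1 + 3.96 = 4.96
Step 4: [NOCl] = 1/4.96 = 0.2016 M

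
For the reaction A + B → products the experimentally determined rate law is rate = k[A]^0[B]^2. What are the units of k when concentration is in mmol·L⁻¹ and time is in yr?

(mmol·L⁻¹)⁻¹·yr⁻¹

Step 1: Overall order = 0 + 2 = 2.
Step 2: rate has units mmol·L⁻¹·yr⁻¹; [A]^0[B]^2 has units (mmol·L⁻¹)^2.
Step 3: k = rate/([A]^0[B]^2), so units of k = (mmol·L⁻¹)^(1-2)·yr⁻¹ = (mmol·L⁻¹)⁻¹·yr⁻¹.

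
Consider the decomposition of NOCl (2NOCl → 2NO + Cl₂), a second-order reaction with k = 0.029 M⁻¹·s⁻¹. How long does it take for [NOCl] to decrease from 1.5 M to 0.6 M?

34.48 s

Step 1: For second-order: t = (1/[NOCl] - 1/[NOCl]₀)/k
Step 2: t = (1/0.6 - 1/1.5)/0.029
Step 3: t = (1.667 - 0.6667)/0.029
Step 4: t = 1/0.029 = 34.48 s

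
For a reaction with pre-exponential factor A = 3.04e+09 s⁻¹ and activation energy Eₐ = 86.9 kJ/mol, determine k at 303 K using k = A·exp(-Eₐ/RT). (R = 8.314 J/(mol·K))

3.17e-06 s⁻¹

Step 1: Use the Arrhenius equation: k = A × exp(-Eₐ/RT)
Step 2: Convert Eₐ to J/mol: 86.9 kJ/mol = 86900 J/mol
Step 3: Calculate the exponent: -Eₐ/(RT) = -86900/(8.314 × 303) = -34.49587
Step 4: k = 3.04e+09 × exp(-34.49587)
Step 5: k = 3.04e+09 × 1.04384e-15 = 3.1733e-06 s⁻¹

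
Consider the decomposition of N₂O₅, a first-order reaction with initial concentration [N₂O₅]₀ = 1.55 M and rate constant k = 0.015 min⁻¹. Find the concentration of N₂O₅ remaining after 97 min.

0.3618 M

Step 1: For a first-order reaction: [N₂O₅] = [N₂O₅]₀ × e^(-kt)
Step 2: [N₂O₅] = 1.55 × e^(-0.015 × 97)
Step 3: [N₂O₅] = 1.55 × e^(-1.455)
Step 4: [N₂O₅] = 1.55 × 0.2334 = 0.3618 M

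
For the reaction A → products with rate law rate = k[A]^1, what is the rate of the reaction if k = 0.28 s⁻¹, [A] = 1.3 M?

0.364 M/s

Step 1: Identify the rate law: rate = k[A]^1
Step 2: Substitute values: rate = 0.28 × (1.3)^1
Step 3: Calculate: rate = 0.28 × 1.3 = 0.364 M/s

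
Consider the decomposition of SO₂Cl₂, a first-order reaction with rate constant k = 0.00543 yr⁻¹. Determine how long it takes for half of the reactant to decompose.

127.7 yr

Step 1: For a first-order reaction, t₁/₂ = ln(2)/k
Step 2: t₁/₂ = ln(2)/0.00543
Step 3: t₁/₂ = 0.6931/0.00543 = 127.7 yr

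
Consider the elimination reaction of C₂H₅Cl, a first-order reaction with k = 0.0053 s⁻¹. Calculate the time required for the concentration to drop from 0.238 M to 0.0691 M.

233.3 s

Step 1: For first-order: t = ln([C₂H₅Cl]₀/[C₂H₅Cl])/k
Step 2: t = ln(0.238/0.0691)/0.0053
Step 3: t = ln(3.444)/0.0053
Step 4: t = 1.237/0.0053 = 233.3 s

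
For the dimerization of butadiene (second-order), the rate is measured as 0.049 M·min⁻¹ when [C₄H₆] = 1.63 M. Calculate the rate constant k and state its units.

0.01844 M⁻¹·min⁻¹

Step 1: rate = k[C₄H₆]^2, so k = rate / [C₄H₆]^2.
Step 2: k = 0.049 / (1.63)^2 = 0.049 / 2.657.
Step 3: k = 0.01844 M⁻¹·min⁻¹.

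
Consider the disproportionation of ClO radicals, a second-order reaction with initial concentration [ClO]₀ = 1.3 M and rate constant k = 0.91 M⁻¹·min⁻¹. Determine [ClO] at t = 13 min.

0.07937 M

Step 1: For a second-order reaction: 1/[ClO] = 1/[ClO]₀ + kt
Step 2: 1/[ClO] = 1/1.3 + 0.91 × 13
Step 3: 1/[ClO] = 0.7692 + 11.83 = 12.6
Step 4: [ClO] = 1/12.6 = 0.07937 M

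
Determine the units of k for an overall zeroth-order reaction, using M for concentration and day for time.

M·day⁻¹

Step 1: For overall order n, rate = k × (concentration)^n.
Step 2: Rate has units M·day⁻¹; concentration term has units M^0.
Step 3: k = rate / (concentration)^n, so units of k = M^(1-0)·day⁻¹ = M·day⁻¹.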